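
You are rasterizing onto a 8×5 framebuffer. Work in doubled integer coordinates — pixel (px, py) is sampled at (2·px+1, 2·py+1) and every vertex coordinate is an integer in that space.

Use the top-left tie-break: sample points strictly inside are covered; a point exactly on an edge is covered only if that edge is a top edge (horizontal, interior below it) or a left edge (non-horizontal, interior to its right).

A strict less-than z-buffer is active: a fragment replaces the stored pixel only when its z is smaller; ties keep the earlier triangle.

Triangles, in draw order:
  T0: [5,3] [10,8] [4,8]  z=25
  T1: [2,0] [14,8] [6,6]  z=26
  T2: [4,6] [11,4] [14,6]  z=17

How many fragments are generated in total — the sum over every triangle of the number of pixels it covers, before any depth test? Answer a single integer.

T0:
  2·area = 30
  edge (5, 3)→(10, 8): d=(5,5) right/bottom  bias=-1
  edge (10, 8)→(4, 8): d=(-6,0) right/bottom  bias=-1
  edge (4, 8)→(5, 3): d=(1,-5) top-left  bias=+0
    (1,0)@(3, 1): e=[0,42,-12] → ·  [on edge]
    (2,1)@(5, 3): e=[0,30,0] → ·  [on edge]
    (2,2)@(5, 5): e=[10,18,2] → █
    (3,2)@(7, 5): e=[0,18,12] → ·  [on edge]
    (2,3)@(5, 7): e=[20,6,4] → █
    (3,3)@(7, 7): e=[10,6,14] → █
    (4,3)@(9, 7): e=[0,6,24] → ·  [on edge]
    (2,4)@(5, 9): e=[30,-6,6] → ·
    (3,4)@(7, 9): e=[20,-6,16] → ·
    (5,4)@(11, 9): e=[0,-6,36] → ·  [on edge]
  covered (3 px):
    · · · · · · · ·
    · · · · · · · ·
    · · █ · · · · ·
    · · █ █ · · · ·
    · · · · · · · ·
T1:
  2·area = 40
  edge (2, 0)→(14, 8): d=(12,8) right/bottom  bias=-1
  edge (14, 8)→(6, 6): d=(-8,-2) top-left  bias=+0
  edge (6, 6)→(2, 0): d=(-4,-6) top-left  bias=+0
    (1,0)@(3, 1): e=[4,34,2] → █
    (2,0)@(5, 1): e=[-12,38,14] → ·
    (1,1)@(3, 3): e=[28,18,-6] → ·
    (2,1)@(5, 3): e=[12,22,6] → █
    (3,1)@(7, 3): e=[-4,26,18] → ·
    (2,2)@(5, 5): e=[36,6,-2] → ·
    (3,2)@(7, 5): e=[20,10,10] → █
    (4,2)@(9, 5): e=[4,14,22] → █
    (5,2)@(11, 5): e=[-12,18,34] → ·
    (3,3)@(7, 7): e=[44,-6,2] → ·
    (4,3)@(9, 7): e=[28,-2,14] → ·
    (5,3)@(11, 7): e=[12,2,26] → █
  covered (5 px):
    · █ · · · · · ·
    · · █ · · · · ·
    · · · █ █ · · ·
    · · · · · █ · ·
    · · · · · · · ·
T2:
  2·area = 20
  edge (4, 6)→(11, 4): d=(7,-2) top-left  bias=+0
  edge (11, 4)→(14, 6): d=(3,2) right/bottom  bias=-1
  edge (14, 6)→(4, 6): d=(-10,0) right/bottom  bias=-1
    (4,2)@(9, 5): e=[3,7,10] → █
    (5,2)@(11, 5): e=[7,3,10] → █
    (6,2)@(13, 5): e=[11,-1,10] → ·
    (4,3)@(9, 7): e=[17,13,-10] → ·
    (5,3)@(11, 7): e=[21,9,-10] → ·
  covered (2 px):
    · · · · · · · ·
    · · · · · · · ·
    · · · · █ █ · ·
    · · · · · · · ·
    · · · · · · · ·

Answer: 10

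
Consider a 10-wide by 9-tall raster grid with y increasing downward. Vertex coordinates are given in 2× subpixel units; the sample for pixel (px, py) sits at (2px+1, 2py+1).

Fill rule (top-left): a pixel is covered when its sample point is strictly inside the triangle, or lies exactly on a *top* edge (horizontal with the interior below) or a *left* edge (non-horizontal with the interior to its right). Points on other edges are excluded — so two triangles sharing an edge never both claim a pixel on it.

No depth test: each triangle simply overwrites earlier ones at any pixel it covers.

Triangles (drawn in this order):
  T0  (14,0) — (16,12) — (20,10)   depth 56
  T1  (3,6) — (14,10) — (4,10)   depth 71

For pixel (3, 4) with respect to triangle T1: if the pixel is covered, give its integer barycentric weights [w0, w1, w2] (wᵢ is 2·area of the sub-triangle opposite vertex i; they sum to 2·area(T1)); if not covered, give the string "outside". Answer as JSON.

T0:
  2·area = 52  (B↔C swapped to make it positive)
  edge (14, 0)→(20, 10): d=(6,10) right/bottom  bias=-1
  edge (20, 10)→(16, 12): d=(-4,2) right/bottom  bias=-1
  edge (16, 12)→(14, 0): d=(-2,-12) top-left  bias=+0
    (7,1)@(15, 3): e=[8,38,6] → #
    (8,1)@(17, 3): e=[-12,34,30] → ·
    (7,2)@(15, 5): e=[20,30,2] → #
    (8,2)@(17, 5): e=[0,26,26] → ·  [on edge]
    (7,3)@(15, 7): e=[32,22,-2] → ·
    (8,3)@(17, 7): e=[12,18,22] → #
    (9,3)@(19, 7): e=[-8,14,46] → ·
    (8,4)@(17, 9): e=[24,10,18] → #
    (9,4)@(19, 9): e=[4,6,42] → #
    (8,5)@(17, 11): e=[36,2,14] → #
    (9,5)@(19, 11): e=[16,-2,38] → ·
    (8,6)@(17, 13): e=[48,-6,10] → ·
  covered (6 px):
    · · · · · · · · · ·
    · · · · · · · # · ·
    · · · · · · · # · ·
    · · · · · · · · # ·
    · · · · · · · · # #
    · · · · · · · · # ·
    · · · · · · · · · ·
    · · · · · · · · · ·
    · · · · · · · · · ·
T1:
  2·area = 40
  edge (3, 6)→(14, 10): d=(11,4) right/bottom  bias=-1
  edge (14, 10)→(4, 10): d=(-10,0) right/bottom  bias=-1
  edge (4, 10)→(3, 6): d=(-1,-4) top-left  bias=+0
    (2,3)@(5, 7): e=[3,30,7] → #
    (3,3)@(7, 7): e=[-5,30,15] → ·
    (2,4)@(5, 9): e=[25,10,5] → #
    (3,4)@(7, 9): e=[17,10,13] → #
    (4,4)@(9, 9): e=[9,10,21] → #
    (5,4)@(11, 9): e=[1,10,29] → #
    (6,4)@(13, 9): e=[-7,10,37] → ·
    (2,5)@(5, 11): e=[47,-10,3] → ·
    (3,5)@(7, 11): e=[39,-10,11] → ·
    (4,5)@(9, 11): e=[31,-10,19] → ·
    (5,5)@(11, 11): e=[23,-10,27] → ·
  covered (5 px):
    · · · · · · · · · ·
    · · · · · · · · · ·
    · · · · · · · · · ·
    · · # · · · · · · ·
    · · # # # # · · · ·
    · · · · · · · · · ·
    · · · · · · · · · ·
    · · · · · · · · · ·
    · · · · · · · · · ·

Final: [10,13,17]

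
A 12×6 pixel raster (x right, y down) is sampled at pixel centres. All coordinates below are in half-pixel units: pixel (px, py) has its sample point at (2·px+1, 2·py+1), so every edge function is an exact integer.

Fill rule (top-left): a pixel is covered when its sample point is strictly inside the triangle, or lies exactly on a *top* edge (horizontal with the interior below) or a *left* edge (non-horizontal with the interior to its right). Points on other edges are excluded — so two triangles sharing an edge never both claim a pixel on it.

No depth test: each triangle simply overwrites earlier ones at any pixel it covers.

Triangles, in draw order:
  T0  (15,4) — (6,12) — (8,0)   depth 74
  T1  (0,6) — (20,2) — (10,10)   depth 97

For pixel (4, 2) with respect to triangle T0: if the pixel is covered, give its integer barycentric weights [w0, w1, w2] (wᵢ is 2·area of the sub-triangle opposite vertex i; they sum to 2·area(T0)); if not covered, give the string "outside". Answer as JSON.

T0:
  2·area = 92
  edge (15, 4)→(6, 12): d=(-9,8) right/bottom  bias=-1
  edge (6, 12)→(8, 0): d=(2,-12) top-left  bias=+0
  edge (8, 0)→(15, 4): d=(7,4) right/bottom  bias=-1
    (4,0)@(9, 1): e=[75,14,3] → #
    (5,0)@(11, 1): e=[59,38,-5] → ·
    (4,1)@(9, 3): e=[57,18,17] → #
    (5,1)@(11, 3): e=[41,42,9] → #
    (6,1)@(13, 3): e=[25,66,1] → #
    (7,1)@(15, 3): e=[9,90,-7] → ·
    (4,2)@(9, 5): e=[39,22,31] → #
    (7,2)@(15, 5): e=[-9,94,7] → ·
    (3,3)@(7, 7): e=[37,2,53] → #
    (6,3)@(13, 7): e=[-11,74,29] → ·
    (3,4)@(7, 9): e=[19,6,67] → #
    (5,4)@(11, 9): e=[-13,54,51] → ·
  covered (13 px):
    · · · · # · · · · · · ·
    · · · · # # # · · · · ·
    · · · · # # # · · · · ·
    · · · # # # · · · · · ·
    · · · # # · · · · · · ·
    · · · # · · · · · · · ·
T1:
  2·area = 120
  edge (0, 6)→(20, 2): d=(20,-4) top-left  bias=+0
  edge (20, 2)→(10, 10): d=(-10,8) right/bottom  bias=-1
  edge (10, 10)→(0, 6): d=(-10,-4) top-left  bias=+0
    (7,1)@(15, 3): e=[0,30,90] → #  [on edge]
    (8,1)@(17, 3): e=[8,14,98] → #
    (9,1)@(19, 3): e=[16,-2,106] → ·
    (2,2)@(5, 5): e=[0,90,30] → #  [on edge]
    (3,2)@(7, 5): e=[8,74,38] → #
    (4,2)@(9, 5): e=[16,58,46] → #
    (5,2)@(11, 5): e=[24,42,54] → #
    (6,2)@(13, 5): e=[32,26,62] → #
    (8,2)@(17, 5): e=[48,-6,78] → ·
    (1,3)@(3, 7): e=[32,86,2] → #
    (7,3)@(15, 7): e=[80,-10,50] → ·
    (1,4)@(3, 9): e=[72,66,-18] → ·
  covered (16 px):
    · · · · · · · · · · · ·
    · · · · · · · # # · · ·
    · · # # # # # # · · · ·
    · # # # # # # · · · · ·
    · · · · # # · · · · · ·
    · · · · · · · · · · · ·

Result: [22,31,39]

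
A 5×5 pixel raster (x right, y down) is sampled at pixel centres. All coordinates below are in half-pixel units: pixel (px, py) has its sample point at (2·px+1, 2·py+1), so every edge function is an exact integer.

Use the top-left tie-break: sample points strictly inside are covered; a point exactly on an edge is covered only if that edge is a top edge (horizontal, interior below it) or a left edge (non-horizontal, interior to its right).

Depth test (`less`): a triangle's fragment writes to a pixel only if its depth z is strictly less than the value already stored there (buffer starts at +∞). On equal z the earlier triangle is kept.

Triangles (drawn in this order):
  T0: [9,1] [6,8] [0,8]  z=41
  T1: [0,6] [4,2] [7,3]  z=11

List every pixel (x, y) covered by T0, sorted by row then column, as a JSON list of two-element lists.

T0:
  2·area = 42
  edge (9, 1)→(6, 8): d=(-3,7) right/bottom  bias=-1
  edge (6, 8)→(0, 8): d=(-6,0) right/bottom  bias=-1
  edge (0, 8)→(9, 1): d=(9,-7) top-left  bias=+0
    (4,0)@(9, 1): e=[0,42,0] → ·  [on edge]
    (3,1)@(7, 3): e=[8,30,4] → #
    (4,1)@(9, 3): e=[-6,30,18] → ·
    (2,2)@(5, 5): e=[16,18,8] → #
    (4,2)@(9, 5): e=[-12,18,36] → ·
    (1,3)@(3, 7): e=[24,6,12] → #
    (3,3)@(7, 7): e=[-4,6,40] → ·
    (1,4)@(3, 9): e=[18,-6,30] → ·
    (2,4)@(5, 9): e=[4,-6,44] → ·
  covered (5 px):
    · · · · ·
    · · · # ·
    · · # # ·
    · # # · ·
    · · · · ·
T1:
  2·area = 16
  edge (0, 6)→(4, 2): d=(4,-4) top-left  bias=+0
  edge (4, 2)→(7, 3): d=(3,1) right/bottom  bias=-1
  edge (7, 3)→(0, 6): d=(-7,3) right/bottom  bias=-1
    (0,0)@(1, 1): e=[-16,0,32] → ·  [on edge]
    (2,0)@(5, 1): e=[0,-4,20] → ·  [on edge]
    (1,1)@(3, 3): e=[0,4,12] → #  [on edge]
    (2,1)@(5, 3): e=[8,2,6] → #
    (3,1)@(7, 3): e=[16,0,0] → ·  [on edge]
    (0,2)@(1, 5): e=[0,12,4] → #  [on edge]
    (1,2)@(3, 5): e=[8,10,-2] → ·
    (2,2)@(5, 5): e=[16,8,-8] → ·
    (0,3)@(1, 7): e=[8,18,-10] → ·
  covered (3 px):
    · · · · ·
    · # # · ·
    # · · · ·
    · · · · ·
    · · · · ·

Answer: [[3,1],[2,2],[3,2],[1,3],[2,3]]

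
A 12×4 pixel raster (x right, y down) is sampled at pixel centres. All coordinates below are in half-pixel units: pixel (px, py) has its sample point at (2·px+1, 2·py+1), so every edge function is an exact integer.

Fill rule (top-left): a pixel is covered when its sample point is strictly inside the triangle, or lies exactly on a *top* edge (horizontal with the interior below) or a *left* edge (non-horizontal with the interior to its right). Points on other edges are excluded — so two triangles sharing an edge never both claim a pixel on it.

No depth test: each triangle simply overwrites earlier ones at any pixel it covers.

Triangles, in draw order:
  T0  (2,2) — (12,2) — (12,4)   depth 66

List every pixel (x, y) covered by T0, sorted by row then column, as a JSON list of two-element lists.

T0:
  2·area = 20
  edge (2, 2)→(12, 2): d=(10,0) top-left  bias=+0
  edge (12, 2)→(12, 4): d=(0,2) right/bottom  bias=-1
  edge (12, 4)→(2, 2): d=(-10,-2) top-left  bias=+0
    (3,1)@(7, 3): e=[10,10,0] → X  [on edge]
    (4,1)@(9, 3): e=[10,6,4] → X
    (5,1)@(11, 3): e=[10,2,8] → X
    (6,1)@(13, 3): e=[10,-2,12] → .
    (3,2)@(7, 5): e=[30,10,-20] → .
    (4,2)@(9, 5): e=[30,6,-16] → .
    (5,2)@(11, 5): e=[30,2,-12] → .
    (8,2)@(17, 5): e=[30,-10,0] → .  [on edge]
  covered (3 px):
    . . . . . . . . . . . .
    . . . X X X . . . . . .
    . . . . . . . . . . . .
    . . . . . . . . . . . .

Result: [[3,1],[4,1],[5,1]]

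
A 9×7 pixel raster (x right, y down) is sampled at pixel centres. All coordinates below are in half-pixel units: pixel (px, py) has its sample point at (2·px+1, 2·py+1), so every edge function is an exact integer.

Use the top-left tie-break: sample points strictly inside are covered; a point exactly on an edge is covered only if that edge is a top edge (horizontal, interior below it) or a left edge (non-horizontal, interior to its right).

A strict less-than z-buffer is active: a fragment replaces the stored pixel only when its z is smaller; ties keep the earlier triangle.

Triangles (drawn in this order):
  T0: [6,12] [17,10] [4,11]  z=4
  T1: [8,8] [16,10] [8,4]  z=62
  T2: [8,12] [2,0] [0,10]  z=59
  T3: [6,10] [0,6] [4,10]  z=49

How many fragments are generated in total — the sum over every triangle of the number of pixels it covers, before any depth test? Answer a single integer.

T0:
  2·area = 15  (B↔C swapped to make it positive)
  edge (6, 12)→(4, 11): d=(-2,-1) top-left  bias=+0
  edge (4, 11)→(17, 10): d=(13,-1) top-left  bias=+0
  edge (17, 10)→(6, 12): d=(-11,2) right/bottom  bias=-1
    (2,5)@(5, 11): e=[1,1,13] → █
    (3,5)@(7, 11): e=[3,3,9] → █
    (4,5)@(9, 11): e=[5,5,5] → █
    (5,5)@(11, 11): e=[7,7,1] → █
    (6,5)@(13, 11): e=[9,9,-3] → ·
    (2,6)@(5, 13): e=[-3,27,-9] → ·
    (3,6)@(7, 13): e=[-1,29,-13] → ·
    (4,6)@(9, 13): e=[1,31,-17] → ·
    (5,6)@(11, 13): e=[3,33,-21] → ·
  covered (4 px):
    · · · · · · · · ·
    · · · · · · · · ·
    · · · · · · · · ·
    · · · · · · · · ·
    · · · · · · · · ·
    · · █ █ █ █ · · ·
    · · · · · · · · ·
T1:
  2·area = 32  (B↔C swapped to make it positive)
  edge (8, 8)→(8, 4): d=(0,-4) top-left  bias=+0
  edge (8, 4)→(16, 10): d=(8,6) right/bottom  bias=-1
  edge (16, 10)→(8, 8): d=(-8,-2) top-left  bias=+0
    (4,2)@(9, 5): e=[4,2,26] → █
    (5,2)@(11, 5): e=[12,-10,30] → ·
    (4,3)@(9, 7): e=[4,18,10] → █
    (5,3)@(11, 7): e=[12,6,14] → █
    (6,3)@(13, 7): e=[20,-6,18] → ·
    (4,4)@(9, 9): e=[4,34,-6] → ·
    (5,4)@(11, 9): e=[12,22,-2] → ·
    (6,4)@(13, 9): e=[20,10,2] → █
    (7,4)@(15, 9): e=[28,-2,6] → ·
    (6,5)@(13, 11): e=[20,26,-14] → ·
  covered (4 px):
    · · · · · · · · ·
    · · · · · · · · ·
    · · · · █ · · · ·
    · · · · █ █ · · ·
    · · · · · · █ · ·
    · · · · · · · · ·
    · · · · · · · · ·
T2:
  2·area = 84  (B↔C swapped to make it positive)
  edge (8, 12)→(0, 10): d=(-8,-2) top-left  bias=+0
  edge (0, 10)→(2, 0): d=(2,-10) top-left  bias=+0
  edge (2, 0)→(8, 12): d=(6,12) right/bottom  bias=-1
    (1,1)@(3, 3): e=[62,16,6] → █
    (2,1)@(5, 3): e=[66,36,-18] → ·
    (0,2)@(1, 5): e=[42,0,42] → █  [on edge]
    (2,2)@(5, 5): e=[50,40,-6] → ·
    (0,3)@(1, 7): e=[26,4,54] → █
    (2,3)@(5, 7): e=[34,44,6] → █
    (3,3)@(7, 7): e=[38,64,-18] → ·
    (0,4)@(1, 9): e=[10,8,66] → █
    (3,4)@(7, 9): e=[22,68,-6] → ·
    (0,5)@(1, 11): e=[-6,12,78] → ·
    (1,5)@(3, 11): e=[-2,32,54] → ·
    (2,5)@(5, 11): e=[2,52,30] → █
  covered (11 px):
    · · · · · · · · ·
    · █ · · · · · · ·
    █ █ · · · · · · ·
    █ █ █ · · · · · ·
    █ █ █ · · · · · ·
    · · █ █ · · · · ·
    · · · · · · · · ·
T3:
  2·area = 8  (B↔C swapped to make it positive)
  edge (6, 10)→(4, 10): d=(-2,0) right/bottom  bias=-1
  edge (4, 10)→(0, 6): d=(-4,-4) top-left  bias=+0
  edge (0, 6)→(6, 10): d=(6,4) right/bottom  bias=-1
    (0,3)@(1, 7): e=[6,0,2] → █  [on edge]
    (1,3)@(3, 7): e=[6,8,-6] → ·
    (0,4)@(1, 9): e=[2,-8,14] → ·
    (1,4)@(3, 9): e=[2,0,6] → █  [on edge]
    (2,4)@(5, 9): e=[2,8,-2] → ·
    (1,5)@(3, 11): e=[-2,-8,18] → ·
    (2,5)@(5, 11): e=[-2,0,10] → ·  [on edge]
    (3,6)@(7, 13): e=[-6,0,14] → ·  [on edge]
  covered (2 px):
    · · · · · · · · ·
    · · · · · · · · ·
    · · · · · · · · ·
    █ · · · · · · · ·
    · █ · · · · · · ·
    · · · · · · · · ·
    · · · · · · · · ·

Result: 21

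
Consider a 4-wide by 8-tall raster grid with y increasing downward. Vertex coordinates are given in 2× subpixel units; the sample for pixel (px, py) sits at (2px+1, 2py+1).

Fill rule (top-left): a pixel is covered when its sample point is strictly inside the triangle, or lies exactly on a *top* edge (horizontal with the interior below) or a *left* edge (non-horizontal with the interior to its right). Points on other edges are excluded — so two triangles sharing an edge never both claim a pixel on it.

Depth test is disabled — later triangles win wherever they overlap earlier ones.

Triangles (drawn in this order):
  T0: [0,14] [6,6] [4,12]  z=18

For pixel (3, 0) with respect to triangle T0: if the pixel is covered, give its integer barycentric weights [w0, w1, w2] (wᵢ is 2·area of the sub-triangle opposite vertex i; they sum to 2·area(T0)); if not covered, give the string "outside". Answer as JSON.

T0:
  2·area = 20
  edge (0, 14)→(6, 6): d=(6,-8) top-left  bias=+0
  edge (6, 6)→(4, 12): d=(-2,6) right/bottom  bias=-1
  edge (4, 12)→(0, 14): d=(-4,2) right/bottom  bias=-1
    (3,1)@(7, 3): e=[-10,0,30] → ·  [on edge]
    (2,4)@(5, 9): e=[10,0,10] → ·  [on edge]
    (1,5)@(3, 11): e=[6,8,6] → #
    (2,5)@(5, 11): e=[22,-4,2] → ·
    (0,6)@(1, 13): e=[2,16,2] → #
    (1,6)@(3, 13): e=[18,4,-2] → ·
    (0,7)@(1, 15): e=[14,12,-6] → ·
    (1,7)@(3, 15): e=[30,0,-10] → ·  [on edge]
  covered (2 px):
    · · · ·
    · · · ·
    · · · ·
    · · · ·
    · · · ·
    · # · ·
    # · · ·
    · · · ·

Result: "outside"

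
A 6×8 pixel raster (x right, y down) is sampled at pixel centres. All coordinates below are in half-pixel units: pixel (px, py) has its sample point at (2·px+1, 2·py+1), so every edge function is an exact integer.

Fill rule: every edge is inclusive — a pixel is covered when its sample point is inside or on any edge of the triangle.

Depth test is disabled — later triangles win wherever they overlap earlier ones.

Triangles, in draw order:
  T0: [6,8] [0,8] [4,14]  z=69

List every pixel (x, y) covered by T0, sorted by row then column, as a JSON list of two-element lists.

T0:
  2·area = 36  (B↔C swapped to make it positive)
  edge (6, 8)→(4, 14): d=(-2,6) inclusive
  edge (4, 14)→(0, 8): d=(-4,-6) inclusive
  edge (0, 8)→(6, 8): d=(6,0) inclusive
    (3,2)@(7, 5): e=[0,54,-18] → ·  [on edge]
    (0,4)@(1, 9): e=[28,2,6] → #
    (1,4)@(3, 9): e=[16,14,6] → #
    (2,4)@(5, 9): e=[4,26,6] → #
    (3,4)@(7, 9): e=[-8,38,6] → ·
    (0,5)@(1, 11): e=[24,-6,18] → ·
    (1,5)@(3, 11): e=[12,6,18] → #
    (2,5)@(5, 11): e=[0,18,18] → #  [on edge]
    (3,5)@(7, 11): e=[-12,30,18] → ·
    (1,6)@(3, 13): e=[8,-2,30] → ·
    (2,6)@(5, 13): e=[-4,10,30] → ·
  covered (5 px):
    · · · · · ·
    · · · · · ·
    · · · · · ·
    · · · · · ·
    # # # · · ·
    · # # · · ·
    · · · · · ·
    · · · · · ·

Result: [[0,4],[1,4],[2,4],[1,5],[2,5]]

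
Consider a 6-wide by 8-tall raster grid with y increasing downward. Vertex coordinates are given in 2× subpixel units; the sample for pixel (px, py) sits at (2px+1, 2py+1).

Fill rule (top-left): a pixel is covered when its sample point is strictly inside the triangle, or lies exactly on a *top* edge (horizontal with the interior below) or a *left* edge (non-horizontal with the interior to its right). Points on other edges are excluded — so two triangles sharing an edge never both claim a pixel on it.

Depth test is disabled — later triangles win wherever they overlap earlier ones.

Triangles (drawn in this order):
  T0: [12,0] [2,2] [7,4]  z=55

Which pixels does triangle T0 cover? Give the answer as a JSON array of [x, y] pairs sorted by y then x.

T0:
  2·area = 30  (B↔C swapped to make it positive)
  edge (12, 0)→(7, 4): d=(-5,4) right/bottom  bias=-1
  edge (7, 4)→(2, 2): d=(-5,-2) top-left  bias=+0
  edge (2, 2)→(12, 0): d=(10,-2) top-left  bias=+0
    (3,0)@(7, 1): e=[15,15,0] → █  [on edge]
    (4,0)@(9, 1): e=[7,19,4] → █
    (5,0)@(11, 1): e=[-1,23,8] → ·
    (2,1)@(5, 3): e=[13,1,16] → █
    (4,1)@(9, 3): e=[-3,9,24] → ·
    (2,2)@(5, 5): e=[3,-9,36] → ·
    (3,2)@(7, 5): e=[-5,-5,40] → ·
  covered (4 px):
    · · · █ █ ·
    · · █ █ · ·
    · · · · · ·
    · · · · · ·
    · · · · · ·
    · · · · · ·
    · · · · · ·
    · · · · · ·

Final: [[3,0],[4,0],[2,1],[3,1]]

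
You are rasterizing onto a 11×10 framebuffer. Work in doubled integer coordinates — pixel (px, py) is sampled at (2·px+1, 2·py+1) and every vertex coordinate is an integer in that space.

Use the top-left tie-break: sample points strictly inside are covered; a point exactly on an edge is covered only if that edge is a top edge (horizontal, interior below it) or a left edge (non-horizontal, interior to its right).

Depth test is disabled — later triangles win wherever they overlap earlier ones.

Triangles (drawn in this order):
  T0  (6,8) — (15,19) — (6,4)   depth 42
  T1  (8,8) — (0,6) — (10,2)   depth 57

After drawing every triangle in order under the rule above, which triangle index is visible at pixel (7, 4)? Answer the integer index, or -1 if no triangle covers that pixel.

T0:
  2·area = 36  (B↔C swapped to make it positive)
  edge (6, 8)→(6, 4): d=(0,-4) top-left  bias=+0
  edge (6, 4)→(15, 19): d=(9,15) right/bottom  bias=-1
  edge (15, 19)→(6, 8): d=(-9,-11) top-left  bias=+0
    (3,3)@(7, 7): e=[4,12,20] → #
    (4,3)@(9, 7): e=[12,-18,42] → ·
    (3,4)@(7, 9): e=[4,30,2] → #
    (4,4)@(9, 9): e=[12,0,24] → ·  [on edge]
    (3,5)@(7, 11): e=[4,48,-16] → ·
    (4,5)@(9, 11): e=[12,18,6] → #
    (5,5)@(11, 11): e=[20,-12,28] → ·
    (4,6)@(9, 13): e=[12,36,-12] → ·
    (5,6)@(11, 13): e=[20,6,10] → #
    (6,6)@(13, 13): e=[28,-24,32] → ·
    (5,7)@(11, 15): e=[20,24,-8] → ·
    (7,9)@(15, 19): e=[36,0,0] → ·  [on edge]
  covered (4 px):
    · · · · · · · · · · ·
    · · · · · · · · · · ·
    · · · · · · · · · · ·
    · · · # · · · · · · ·
    · · · # · · · · · · ·
    · · · · # · · · · · ·
    · · · · · # · · · · ·
    · · · · · · · · · · ·
    · · · · · · · · · · ·
    · · · · · · · · · · ·
T1:
  2·area = 52
  edge (8, 8)→(0, 6): d=(-8,-2) top-left  bias=+0
  edge (0, 6)→(10, 2): d=(10,-4) top-left  bias=+0
  edge (10, 2)→(8, 8): d=(-2,6) right/bottom  bias=-1
    (4,1)@(9, 3): e=[42,6,4] → #
    (5,1)@(11, 3): e=[46,14,-8] → ·
    (1,2)@(3, 5): e=[14,2,36] → #
    (2,2)@(5, 5): e=[18,10,24] → #
    (3,2)@(7, 5): e=[22,18,12] → #
    (4,2)@(9, 5): e=[26,26,0] → ·  [on edge]
    (1,3)@(3, 7): e=[-2,22,32] → ·
    (2,3)@(5, 7): e=[2,30,20] → #
    (4,3)@(9, 7): e=[10,46,-4] → ·
    (2,4)@(5, 9): e=[-14,50,16] → ·
    (3,4)@(7, 9): e=[-10,58,4] → ·
    (3,5)@(7, 11): e=[-26,78,0] → ·  [on edge]
    (2,8)@(5, 17): e=[-78,130,0] → ·  [on edge]
  covered (6 px):
    · · · · · · · · · · ·
    · · · · # · · · · · ·
    · # # # · · · · · · ·
    · · # # · · · · · · ·
    · · · · · · · · · · ·
    · · · · · · · · · · ·
    · · · · · · · · · · ·
    · · · · · · · · · · ·
    · · · · · · · · · · ·
    · · · · · · · · · · ·

Z-buffer (winner per pixel, '.' = empty):
  . . . . . . . . . . .
  . . . . 1 . . . . . .
  . 1 1 1 . . . . . . .
  . . 1 1 . . . . . . .
  . . . 0 . . . . . . .
  . . . . 0 . . . . . .
  . . . . . 0 . . . . .
  . . . . . . . . . . .
  . . . . . . . . . . .
  . . . . . . . . . . .

Answer: -1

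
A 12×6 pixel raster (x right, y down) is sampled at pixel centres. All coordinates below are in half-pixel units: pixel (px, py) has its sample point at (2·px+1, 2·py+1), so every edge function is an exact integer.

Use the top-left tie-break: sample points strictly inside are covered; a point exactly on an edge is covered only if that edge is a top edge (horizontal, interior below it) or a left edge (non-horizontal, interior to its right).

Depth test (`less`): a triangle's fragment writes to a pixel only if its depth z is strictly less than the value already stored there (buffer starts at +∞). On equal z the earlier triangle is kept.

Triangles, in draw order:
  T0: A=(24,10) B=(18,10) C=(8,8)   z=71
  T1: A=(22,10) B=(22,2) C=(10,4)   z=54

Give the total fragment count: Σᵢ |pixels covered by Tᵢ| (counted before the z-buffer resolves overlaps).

T0:
  2·area = 12
  edge (24, 10)→(18, 10): d=(-6,0) right/bottom  bias=-1
  edge (18, 10)→(8, 8): d=(-10,-2) top-left  bias=+0
  edge (8, 8)→(24, 10): d=(16,2) right/bottom  bias=-1
    (1,3)@(3, 7): e=[18,0,-6] → .  [on edge]
    (6,4)@(13, 9): e=[6,0,6] → X  [on edge]
    (7,4)@(15, 9): e=[6,4,2] → X
    (8,4)@(17, 9): e=[6,8,-2] → .
    (6,5)@(13, 11): e=[-6,-20,38] → .
    (7,5)@(15, 11): e=[-6,-16,34] → .
    (11,5)@(23, 11): e=[-6,0,18] → .  [on edge]
  covered (2 px):
    . . . . . . . . . . . .
    . . . . . . . . . . . .
    . . . . . . . . . . . .
    . . . . . . . . . . . .
    . . . . . . X X . . . .
    . . . . . . . . . . . .
T1:
  2·area = 96  (B↔C swapped to make it positive)
  edge (22, 10)→(10, 4): d=(-12,-6) top-left  bias=+0
  edge (10, 4)→(22, 2): d=(12,-2) top-left  bias=+0
  edge (22, 2)→(22, 10): d=(0,8) right/bottom  bias=-1
    (8,1)@(17, 3): e=[54,2,40] → X
    (9,1)@(19, 3): e=[66,6,24] → X
    (10,1)@(21, 3): e=[78,10,8] → X
    (11,1)@(23, 3): e=[90,14,-8] → .
    (6,2)@(13, 5): e=[6,18,72] → X
    (7,2)@(15, 5): e=[18,22,56] → X
    (11,2)@(23, 5): e=[66,38,-8] → .
    (6,3)@(13, 7): e=[-18,42,72] → .
    (7,3)@(15, 7): e=[-6,46,56] → .
    (8,3)@(17, 7): e=[6,50,40] → X
    (11,3)@(23, 7): e=[42,62,-8] → .
    (8,4)@(17, 9): e=[-18,74,40] → .
  covered (12 px):
    . . . . . . . . . . . .
    . . . . . . . . X X X .
    . . . . . . X X X X X .
    . . . . . . . . X X X .
    . . . . . . . . . . X .
    . . . . . . . . . . . .

Final: 14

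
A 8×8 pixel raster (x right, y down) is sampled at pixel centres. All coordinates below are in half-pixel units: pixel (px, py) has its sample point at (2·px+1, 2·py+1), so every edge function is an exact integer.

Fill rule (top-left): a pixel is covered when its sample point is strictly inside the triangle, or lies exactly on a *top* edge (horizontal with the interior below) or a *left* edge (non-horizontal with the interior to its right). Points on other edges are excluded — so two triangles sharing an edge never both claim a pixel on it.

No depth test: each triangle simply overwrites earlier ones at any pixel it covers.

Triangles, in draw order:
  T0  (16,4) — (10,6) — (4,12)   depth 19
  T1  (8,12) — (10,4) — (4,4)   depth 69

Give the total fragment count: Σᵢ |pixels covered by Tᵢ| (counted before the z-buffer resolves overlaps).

T0:
  2·area = 24  (B↔C swapped to make it positive)
  edge (16, 4)→(4, 12): d=(-12,8) right/bottom  bias=-1
  edge (4, 12)→(10, 6): d=(6,-6) top-left  bias=+0
  edge (10, 6)→(16, 4): d=(6,-2) top-left  bias=+0
    (7,0)@(15, 1): e=[44,0,-20] → .  [on edge]
    (6,1)@(13, 3): e=[36,0,-12] → .  [on edge]
    (5,2)@(11, 5): e=[28,0,-4] → .  [on edge]
    (6,2)@(13, 5): e=[12,12,0] → X  [on edge]
    (7,2)@(15, 5): e=[-4,24,4] → .
    (3,3)@(7, 7): e=[36,-12,0] → .  [on edge]
    (4,3)@(9, 7): e=[20,0,4] → X  [on edge]
    (5,3)@(11, 7): e=[4,12,8] → X
    (6,3)@(13, 7): e=[-12,24,12] → .
    (0,4)@(1, 9): e=[60,-36,0] → .  [on edge]
    (3,4)@(7, 9): e=[12,0,12] → X  [on edge]
    (4,4)@(9, 9): e=[-4,12,16] → .
    (2,5)@(5, 11): e=[4,0,20] → X  [on edge]
    (1,6)@(3, 13): e=[-4,0,28] → .  [on edge]
    (0,7)@(1, 15): e=[-12,0,36] → .  [on edge]
  covered (5 px):
    . . . . . . . .
    . . . . . . . .
    . . . . . . X .
    . . . . X X . .
    . . . X . . . .
    . . X . . . . .
    . . . . . . . .
    . . . . . . . .
T1:
  2·area = 48  (B↔C swapped to make it positive)
  edge (8, 12)→(4, 4): d=(-4,-8) top-left  bias=+0
  edge (4, 4)→(10, 4): d=(6,0) top-left  bias=+0
  edge (10, 4)→(8, 12): d=(-2,8) right/bottom  bias=-1
    (2,2)@(5, 5): e=[4,6,38] → X
    (3,2)@(7, 5): e=[20,6,22] → X
    (4,2)@(9, 5): e=[36,6,6] → X
    (5,2)@(11, 5): e=[52,6,-10] → .
    (2,3)@(5, 7): e=[-4,18,34] → .
    (3,3)@(7, 7): e=[12,18,18] → X
    (5,3)@(11, 7): e=[44,18,-14] → .
    (3,4)@(7, 9): e=[4,30,14] → X
    (4,4)@(9, 9): e=[20,30,-2] → .
    (3,5)@(7, 11): e=[-4,42,10] → .
  covered (6 px):
    . . . . . . . .
    . . . . . . . .
    . . X X X . . .
    . . . X X . . .
    . . . X . . . .
    . . . . . . . .
    . . . . . . . .
    . . . . . . . .

Result: 11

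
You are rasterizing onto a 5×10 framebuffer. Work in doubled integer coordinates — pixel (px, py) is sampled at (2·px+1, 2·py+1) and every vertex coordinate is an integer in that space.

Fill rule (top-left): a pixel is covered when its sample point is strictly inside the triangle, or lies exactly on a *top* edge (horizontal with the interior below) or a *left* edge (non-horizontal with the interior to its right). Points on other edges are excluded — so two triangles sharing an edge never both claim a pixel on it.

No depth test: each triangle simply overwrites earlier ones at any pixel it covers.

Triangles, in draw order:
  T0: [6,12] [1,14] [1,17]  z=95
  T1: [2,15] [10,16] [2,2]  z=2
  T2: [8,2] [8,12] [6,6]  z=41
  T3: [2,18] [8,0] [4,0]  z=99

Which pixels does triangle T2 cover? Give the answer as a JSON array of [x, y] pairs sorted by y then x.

T0:
  2·area = 15  (B↔C swapped to make it positive)
  edge (6, 12)→(1, 17): d=(-5,5) right/bottom  bias=-1
  edge (1, 17)→(1, 14): d=(0,-3) top-left  bias=+0
  edge (1, 14)→(6, 12): d=(5,-2) top-left  bias=+0
    (0,0)@(1, 1): e=[80,0,-65] → .  [on edge]
    (0,1)@(1, 3): e=[70,0,-55] → .  [on edge]
    (0,2)@(1, 5): e=[60,0,-45] → .  [on edge]
    (0,3)@(1, 7): e=[50,0,-35] → .  [on edge]
    (0,4)@(1, 9): e=[40,0,-25] → .  [on edge]
    (4,4)@(9, 9): e=[0,24,-9] → .  [on edge]
    (0,5)@(1, 11): e=[30,0,-15] → .  [on edge]
    (3,5)@(7, 11): e=[0,18,-3] → .  [on edge]
    (0,6)@(1, 13): e=[20,0,-5] → .  [on edge]
    (2,6)@(5, 13): e=[0,12,3] → .  [on edge]
    (0,7)@(1, 15): e=[10,0,5] → X  [on edge]
    (1,7)@(3, 15): e=[0,6,9] → .  [on edge]
    (0,8)@(1, 17): e=[0,0,15] → .  [on edge]
    (0,9)@(1, 19): e=[-10,0,25] → .  [on edge]
  covered (1 px):
    . . . . .
    . . . . .
    . . . . .
    . . . . .
    . . . . .
    . . . . .
    . . . . .
    X . . . .
    . . . . .
    . . . . .
T1:
  2·area = 104  (B↔C swapped to make it positive)
  edge (2, 15)→(2, 2): d=(0,-13) top-left  bias=+0
  edge (2, 2)→(10, 16): d=(8,14) right/bottom  bias=-1
  edge (10, 16)→(2, 15): d=(-8,-1) top-left  bias=+0
    (1,2)@(3, 5): e=[13,10,81] → X
    (2,2)@(5, 5): e=[39,-18,83] → .
    (1,3)@(3, 7): e=[13,26,65] → X
    (2,3)@(5, 7): e=[39,-2,67] → .
    (1,4)@(3, 9): e=[13,42,49] → X
    (2,4)@(5, 9): e=[39,14,51] → X
    (3,4)@(7, 9): e=[65,-14,53] → .
    (1,5)@(3, 11): e=[13,58,33] → X
    (3,5)@(7, 11): e=[65,2,37] → X
    (4,5)@(9, 11): e=[91,-26,39] → .
    (1,6)@(3, 13): e=[13,74,17] → X
    (4,6)@(9, 13): e=[91,-10,23] → .
  covered (14 px):
    . . . . .
    . . . . .
    . X . . .
    . X . . .
    . X X . .
    . X X X .
    . X X X .
    . X X X X
    . . . . .
    . . . . .
T2:
  2·area = 20
  edge (8, 2)→(8, 12): d=(0,10) right/bottom  bias=-1
  edge (8, 12)→(6, 6): d=(-2,-6) top-left  bias=+0
  edge (6, 6)→(8, 2): d=(2,-4) top-left  bias=+0
    (2,1)@(5, 3): e=[30,0,-10] → .  [on edge]
    (3,2)@(7, 5): e=[10,8,2] → X
    (4,2)@(9, 5): e=[-10,20,10] → .
    (3,3)@(7, 7): e=[10,4,6] → X
    (4,3)@(9, 7): e=[-10,16,14] → .
    (3,4)@(7, 9): e=[10,0,10] → X  [on edge]
    (4,4)@(9, 9): e=[-10,12,18] → .
    (3,5)@(7, 11): e=[10,-4,14] → .
    (4,7)@(9, 15): e=[-10,0,30] → .  [on edge]
  covered (3 px):
    . . . . .
    . . . . .
    . . . X .
    . . . X .
    . . . X .
    . . . . .
    . . . . .
    . . . . .
    . . . . .
    . . . . .
T3:
  2·area = 72  (B↔C swapped to make it positive)
  edge (2, 18)→(4, 0): d=(2,-18) top-left  bias=+0
  edge (4, 0)→(8, 0): d=(4,0) top-left  bias=+0
  edge (8, 0)→(2, 18): d=(-6,18) right/bottom  bias=-1
    (2,0)@(5, 1): e=[20,4,48] → X
    (3,0)@(7, 1): e=[56,4,12] → X
    (4,0)@(9, 1): e=[92,4,-24] → .
    (2,1)@(5, 3): e=[24,12,36] → X
    (3,1)@(7, 3): e=[60,12,0] → .  [on edge]
    (2,2)@(5, 5): e=[28,20,24] → X
    (3,2)@(7, 5): e=[64,20,-12] → .
    (2,3)@(5, 7): e=[32,28,12] → X
    (3,3)@(7, 7): e=[68,28,-24] → .
    (1,4)@(3, 9): e=[0,36,36] → X  [on edge]
    (2,4)@(5, 9): e=[36,36,0] → .  [on edge]
    (1,5)@(3, 11): e=[4,44,24] → X
    (1,7)@(3, 15): e=[12,60,0] → .  [on edge]
  covered (8 px):
    . . X X .
    . . X . .
    . . X . .
    . . X . .
    . X . . .
    . X . . .
    . X . . .
    . . . . .
    . . . . .
    . . . . .

Answer: [[3,2],[3,3],[3,4]]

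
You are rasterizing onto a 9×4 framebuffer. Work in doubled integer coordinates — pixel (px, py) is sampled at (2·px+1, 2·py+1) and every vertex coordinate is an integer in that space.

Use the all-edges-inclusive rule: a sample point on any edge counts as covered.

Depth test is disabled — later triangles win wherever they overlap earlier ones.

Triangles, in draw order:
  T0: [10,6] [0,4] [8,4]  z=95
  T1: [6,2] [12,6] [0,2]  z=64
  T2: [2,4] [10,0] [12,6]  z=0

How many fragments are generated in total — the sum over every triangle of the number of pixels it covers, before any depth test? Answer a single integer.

T0:
  2·area = 16
  edge (10, 6)→(0, 4): d=(-10,-2) inclusive
  edge (0, 4)→(8, 4): d=(8,0) inclusive
  edge (8, 4)→(10, 6): d=(2,2) inclusive
    (2,0)@(5, 1): e=[40,-24,0] → .  [on edge]
    (3,1)@(7, 3): e=[24,-8,0] → .  [on edge]
    (2,2)@(5, 5): e=[0,8,8] → X  [on edge]
    (3,2)@(7, 5): e=[4,8,4] → X
    (4,2)@(9, 5): e=[8,8,0] → X  [on edge]
    (5,2)@(11, 5): e=[12,8,-4] → .
    (2,3)@(5, 7): e=[-20,24,12] → .
    (3,3)@(7, 7): e=[-16,24,8] → .
    (4,3)@(9, 7): e=[-12,24,4] → .
    (5,3)@(11, 7): e=[-8,24,0] → .  [on edge]
    (7,3)@(15, 7): e=[0,24,-8] → .  [on edge]
  covered (3 px):
    . . . . . . . . .
    . . . . . . . . .
    . . X X X . . . .
    . . . . . . . . .
T1:
  2·area = 24
  edge (6, 2)→(12, 6): d=(6,4) inclusive
  edge (12, 6)→(0, 2): d=(-12,-4) inclusive
  edge (0, 2)→(6, 2): d=(6,0) inclusive
    (1,1)@(3, 3): e=[18,0,6] → X  [on edge]
    (2,1)@(5, 3): e=[10,8,6] → X
    (3,1)@(7, 3): e=[2,16,6] → X
    (4,1)@(9, 3): e=[-6,24,6] → .
    (1,2)@(3, 5): e=[30,-24,18] → .
    (2,2)@(5, 5): e=[22,-16,18] → .
    (3,2)@(7, 5): e=[14,-8,18] → .
    (4,2)@(9, 5): e=[6,0,18] → X  [on edge]
    (5,2)@(11, 5): e=[-2,8,18] → .
    (4,3)@(9, 7): e=[18,-24,30] → .
    (7,3)@(15, 7): e=[-6,0,30] → .  [on edge]
  covered (4 px):
    . . . . . . . . .
    . X X X . . . . .
    . . . . X . . . .
    . . . . . . . . .
T2:
  2·area = 56
  edge (2, 4)→(10, 0): d=(8,-4) inclusive
  edge (10, 0)→(12, 6): d=(2,6) inclusive
  edge (12, 6)→(2, 4): d=(-10,-2) inclusive
    (4,0)@(9, 1): e=[4,8,44] → X
    (5,0)@(11, 1): e=[12,-4,48] → .
    (2,1)@(5, 3): e=[4,36,16] → X
    (3,1)@(7, 3): e=[12,24,20] → X
    (5,1)@(11, 3): e=[28,0,28] → X  [on edge]
    (6,1)@(13, 3): e=[36,-12,32] → .
    (2,2)@(5, 5): e=[20,40,-4] → .
    (3,2)@(7, 5): e=[28,28,0] → X  [on edge]
    (6,2)@(13, 5): e=[52,-8,12] → .
    (3,3)@(7, 7): e=[44,32,-20] → .
    (4,3)@(9, 7): e=[52,20,-16] → .
    (5,3)@(11, 7): e=[60,8,-12] → .
    (8,3)@(17, 7): e=[84,-28,0] → .  [on edge]
  covered (8 px):
    . . . . X . . . .
    . . X X X X . . .
    . . . X X X . . .
    . . . . . . . . .

Final: 15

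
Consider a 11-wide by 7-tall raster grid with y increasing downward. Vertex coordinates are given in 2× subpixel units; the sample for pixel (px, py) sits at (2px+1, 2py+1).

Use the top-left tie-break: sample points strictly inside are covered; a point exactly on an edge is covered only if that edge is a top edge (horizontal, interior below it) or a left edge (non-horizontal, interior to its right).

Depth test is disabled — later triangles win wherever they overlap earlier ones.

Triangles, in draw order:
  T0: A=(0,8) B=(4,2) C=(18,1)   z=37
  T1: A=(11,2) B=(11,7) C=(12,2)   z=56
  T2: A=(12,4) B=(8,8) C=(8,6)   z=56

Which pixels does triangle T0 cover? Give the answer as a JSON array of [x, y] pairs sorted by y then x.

T0:
  2·area = 80
  edge (0, 8)→(4, 2): d=(4,-6) top-left  bias=+0
  edge (4, 2)→(18, 1): d=(14,-1) top-left  bias=+0
  edge (18, 1)→(0, 8): d=(-18,7) right/bottom  bias=-1
    (2,1)@(5, 3): e=[10,15,55] → █
    (3,1)@(7, 3): e=[22,17,41] → █
    (4,1)@(9, 3): e=[34,19,27] → █
    (5,1)@(11, 3): e=[46,21,13] → █
    (6,1)@(13, 3): e=[58,23,-1] → ·
    (1,2)@(3, 5): e=[6,41,33] → █
    (4,2)@(9, 5): e=[42,47,-9] → ·
    (5,2)@(11, 5): e=[54,49,-23] → ·
    (0,3)@(1, 7): e=[2,67,11] → █
    (1,3)@(3, 7): e=[14,69,-3] → ·
    (2,3)@(5, 7): e=[26,71,-17] → ·
    (3,3)@(7, 7): e=[38,73,-31] → ·
  covered (8 px):
    · · · · · · · · · · ·
    · · █ █ █ █ · · · · ·
    · █ █ █ · · · · · · ·
    █ · · · · · · · · · ·
    · · · · · · · · · · ·
    · · · · · · · · · · ·
    · · · · · · · · · · ·
T1:
  2·area = 5  (B↔C swapped to make it positive)
  edge (11, 2)→(12, 2): d=(1,0) top-left  bias=+0
  edge (12, 2)→(11, 7): d=(-1,5) right/bottom  bias=-1
  edge (11, 7)→(11, 2): d=(0,-5) top-left  bias=+0
    (5,0)@(11, 1): e=[-1,6,0] → ·  [on edge]
    (5,1)@(11, 3): e=[1,4,0] → █  [on edge]
    (6,1)@(13, 3): e=[1,-6,10] → ·
    (5,2)@(11, 5): e=[3,2,0] → █  [on edge]
    (6,2)@(13, 5): e=[3,-8,10] → ·
    (5,3)@(11, 7): e=[5,0,0] → ·  [on edge]
    (5,4)@(11, 9): e=[7,-2,0] → ·  [on edge]
    (5,5)@(11, 11): e=[9,-4,0] → ·  [on edge]
    (5,6)@(11, 13): e=[11,-6,0] → ·  [on edge]
  covered (2 px):
    · · · · · · · · · · ·
    · · · · · █ · · · · ·
    · · · · · █ · · · · ·
    · · · · · · · · · · ·
    · · · · · · · · · · ·
    · · · · · · · · · · ·
    · · · · · · · · · · ·
T2:
  2·area = 8
  edge (12, 4)→(8, 8): d=(-4,4) right/bottom  bias=-1
  edge (8, 8)→(8, 6): d=(0,-2) top-left  bias=+0
  edge (8, 6)→(12, 4): d=(4,-2) top-left  bias=+0
    (7,0)@(15, 1): e=[0,14,-6] → ·  [on edge]
    (6,1)@(13, 3): e=[0,10,-2] → ·  [on edge]
    (5,2)@(11, 5): e=[0,6,2] → ·  [on edge]
    (4,3)@(9, 7): e=[0,2,6] → ·  [on edge]
    (3,4)@(7, 9): e=[0,-2,10] → ·  [on edge]
    (2,5)@(5, 11): e=[0,-6,14] → ·  [on edge]
    (1,6)@(3, 13): e=[0,-10,18] → ·  [on edge]
  covered (0 px):
    · · · · · · · · · · ·
    · · · · · · · · · · ·
    · · · · · · · · · · ·
    · · · · · · · · · · ·
    · · · · · · · · · · ·
    · · · · · · · · · · ·
    · · · · · · · · · · ·

Result: [[2,1],[3,1],[4,1],[5,1],[1,2],[2,2],[3,2],[0,3]]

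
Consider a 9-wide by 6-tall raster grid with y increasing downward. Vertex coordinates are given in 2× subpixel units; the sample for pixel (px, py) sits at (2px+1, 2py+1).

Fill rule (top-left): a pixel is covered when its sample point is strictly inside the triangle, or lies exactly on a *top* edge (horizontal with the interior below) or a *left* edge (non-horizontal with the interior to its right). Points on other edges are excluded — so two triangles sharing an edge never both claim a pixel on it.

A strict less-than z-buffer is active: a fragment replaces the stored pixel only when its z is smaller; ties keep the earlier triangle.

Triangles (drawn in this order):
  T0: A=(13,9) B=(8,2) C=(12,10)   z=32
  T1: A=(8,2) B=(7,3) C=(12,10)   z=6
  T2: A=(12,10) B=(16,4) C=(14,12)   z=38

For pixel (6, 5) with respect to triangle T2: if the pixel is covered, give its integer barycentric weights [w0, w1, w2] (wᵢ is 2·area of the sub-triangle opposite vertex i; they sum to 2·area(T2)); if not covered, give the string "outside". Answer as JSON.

T0:
  2·area = 12  (B↔C swapped to make it positive)
  edge (13, 9)→(12, 10): d=(-1,1) right/bottom  bias=-1
  edge (12, 10)→(8, 2): d=(-4,-8) top-left  bias=+0
  edge (8, 2)→(13, 9): d=(5,7) right/bottom  bias=-1
    (8,2)@(17, 5): e=[0,60,-48] → ·  [on edge]
    (5,3)@(11, 7): e=[4,4,4] → #
    (6,3)@(13, 7): e=[2,20,-10] → ·
    (7,3)@(15, 7): e=[0,36,-24] → ·  [on edge]
    (5,4)@(11, 9): e=[2,-4,14] → ·
    (6,4)@(13, 9): e=[0,12,0] → ·  [on edge]
    (5,5)@(11, 11): e=[0,-12,24] → ·  [on edge]
  covered (1 px):
    · · · · · · · · ·
    · · · · · · · · ·
    · · · · · · · · ·
    · · · · · # · · ·
    · · · · · · · · ·
    · · · · · · · · ·
T1:
  2·area = 12  (B↔C swapped to make it positive)
  edge (8, 2)→(12, 10): d=(4,8) right/bottom  bias=-1
  edge (12, 10)→(7, 3): d=(-5,-7) top-left  bias=+0
  edge (7, 3)→(8, 2): d=(1,-1) top-left  bias=+0
    (4,0)@(9, 1): e=[-12,24,0] → ·  [on edge]
    (3,1)@(7, 3): e=[12,0,0] → #  [on edge]
    (4,1)@(9, 3): e=[-4,14,2] → ·
    (2,2)@(5, 5): e=[36,-24,0] → ·  [on edge]
    (3,2)@(7, 5): e=[20,-10,2] → ·
    (4,2)@(9, 5): e=[4,4,4] → #
    (5,2)@(11, 5): e=[-12,18,6] → ·
    (1,3)@(3, 7): e=[60,-48,0] → ·  [on edge]
    (4,3)@(9, 7): e=[12,-6,6] → ·
    (0,4)@(1, 9): e=[84,-72,0] → ·  [on edge]
  covered (2 px):
    · · · · · · · · ·
    · · · # · · · · ·
    · · · · # · · · ·
    · · · · · · · · ·
    · · · · · · · · ·
    · · · · · · · · ·
T2:
  2·area = 20
  edge (12, 10)→(16, 4): d=(4,-6) top-left  bias=+0
  edge (16, 4)→(14, 12): d=(-2,8) right/bottom  bias=-1
  edge (14, 12)→(12, 10): d=(-2,-2) top-left  bias=+0
    (1,0)@(3, 1): e=[-90,110,0] → ·  [on edge]
    (2,1)@(5, 3): e=[-70,90,0] → ·  [on edge]
    (3,2)@(7, 5): e=[-50,70,0] → ·  [on edge]
    (4,3)@(9, 7): e=[-30,50,0] → ·  [on edge]
    (7,3)@(15, 7): e=[6,2,12] → #
    (8,3)@(17, 7): e=[18,-14,16] → ·
    (5,4)@(11, 9): e=[-10,30,0] → ·  [on edge]
    (6,4)@(13, 9): e=[2,14,4] → #
    (7,4)@(15, 9): e=[14,-2,8] → ·
    (6,5)@(13, 11): e=[10,10,0] → #  [on edge]
    (7,5)@(15, 11): e=[22,-6,4] → ·
  covered (3 px):
    · · · · · · · · ·
    · · · · · · · · ·
    · · · · · · · · ·
    · · · · · · · # ·
    · · · · · · # · ·
    · · · · · · # · ·

Answer: [10,0,10]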